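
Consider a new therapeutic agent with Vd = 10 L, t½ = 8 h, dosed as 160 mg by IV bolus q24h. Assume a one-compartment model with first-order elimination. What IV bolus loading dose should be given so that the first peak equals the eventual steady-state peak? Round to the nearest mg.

183 mg

f = (1/2)^(24/8) ≈ 0.125000; accumulation ratio R = 1/(1−f) ≈ 1.14286.
Loading dose to hit Cmax,ss on first dose: D_load = D_maint·R ≈ 160 × 1.14286 ≈ 182.86 mg.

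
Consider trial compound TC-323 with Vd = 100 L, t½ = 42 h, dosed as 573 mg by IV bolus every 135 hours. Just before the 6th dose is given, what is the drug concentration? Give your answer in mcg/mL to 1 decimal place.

0.7 mcg/mL

f = (1/2)^(τ/t½) = (1/2)^(135/42) ≈ 0.1077.
C₀ = D/Vd = 573/100 ≈ 5.730 mcg/mL.
Before the 6th dose, 5 doses have been given. Superposition: Cmin = C₀·(f + f² + … + f^5).
≈ 5.730 × (0.1077 + 0.0116 + 0.0012 + 0.0001 + 0.0000) ≈ 5.730 × 0.1206 ≈ 0.691 mcg/mL.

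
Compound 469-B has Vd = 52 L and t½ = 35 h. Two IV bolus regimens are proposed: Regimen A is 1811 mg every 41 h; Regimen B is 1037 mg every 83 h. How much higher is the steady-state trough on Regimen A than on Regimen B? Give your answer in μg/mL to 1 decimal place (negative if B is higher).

Regimen A: f = (1/2)^(41/35) ≈ 0.4440; Cmin,ss = (1811/52)·f/(1−f) ≈ 27.811 μg/mL.
Regimen B: f = (1/2)^(83/35) ≈ 0.1933; Cmin,ss = (1037/52)·f/(1−f) ≈ 4.779 μg/mL.
Difference ≈ 27.811 − 4.779 ≈ 23.032 μg/mL.

23.0 μg/mL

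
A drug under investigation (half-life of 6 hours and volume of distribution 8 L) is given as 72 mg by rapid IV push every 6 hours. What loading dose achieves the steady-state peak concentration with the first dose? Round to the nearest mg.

f = (1/2)^(6/6) ≈ 0.500000; accumulation ratio R = 1/(1−f) ≈ 2.00000.
Loading dose to hit Cmax,ss on first dose: D_load = D_maint·R ≈ 72 × 2.00000 ≈ 144.00 mg.

144 mg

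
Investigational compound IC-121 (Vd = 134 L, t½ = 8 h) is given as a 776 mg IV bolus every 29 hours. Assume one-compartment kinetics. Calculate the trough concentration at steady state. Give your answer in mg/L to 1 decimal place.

0.5 mg/L

τ/t½ = 29/8 ≈ 3.625, so fraction remaining f = (1/2)^(29/8) ≈ 0.0811.
Each bolus raises the concentration by D/Vd = 776/134 ≈ 5.791 mg/L.
Steady-state trough Cmin,ss = C₀·f/(1−f) ≈ 5.791 × 0.0811/0.9189 ≈ 0.511 mg/L.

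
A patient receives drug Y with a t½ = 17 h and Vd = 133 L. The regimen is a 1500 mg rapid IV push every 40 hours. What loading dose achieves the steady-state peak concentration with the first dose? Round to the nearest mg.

1865 mg

f = (1/2)^(40/17) ≈ 0.195747; accumulation ratio R = 1/(1−f) ≈ 1.24339.
Loading dose to hit Cmax,ss on first dose: D_load = D_maint·R ≈ 1500 × 1.24339 ≈ 1865.09 mg.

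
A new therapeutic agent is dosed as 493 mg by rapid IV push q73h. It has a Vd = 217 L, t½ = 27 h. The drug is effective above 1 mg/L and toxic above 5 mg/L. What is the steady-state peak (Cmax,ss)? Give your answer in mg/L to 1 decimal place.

2.7 mg/L

Over one 73-h interval, 73/27 ≈ 2.7037 half-lives elapse, leaving f ≈ 0.1535 of each dose.
At steady state, accumulation factor R = 1/(1 − e^(−kτ)) ≈ 1.1813.
Each bolus raises the concentration by D/Vd = 493/217 ≈ 2.272 mg/L.
Steady-state peak Cmax,ss = C₀·R ≈ 2.272 × 1.1813 ≈ 2.684 mg/L.
Peak 2.7 mg/L vs MTC 5 mg/L: below toxic threshold.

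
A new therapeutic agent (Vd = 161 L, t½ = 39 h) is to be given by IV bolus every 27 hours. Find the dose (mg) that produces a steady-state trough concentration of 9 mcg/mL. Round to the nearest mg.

τ/t½ = 27/39 ≈ 0.69231, so f = (1/2)^(27/39) ≈ 0.618863.
Cmin,ss = (D/Vd)·f/(1−f), so D = Cmin,ss·Vd·(1−f)/f.
D = 9 × 161 × (1−f)/f ≈ 9 × 161 × 0.61587 ≈ 892.40 mg.

892 mg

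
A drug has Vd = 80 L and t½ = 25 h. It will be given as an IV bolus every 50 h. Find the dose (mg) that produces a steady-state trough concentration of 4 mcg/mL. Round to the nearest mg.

960 mg

τ/t½ = 50/25 ≈ 2, so f = (1/2)^(50/25) ≈ 0.250000.
Cmin,ss = (D/Vd)·f/(1−f), so D = Cmin,ss·Vd·(1−f)/f.
D = 4 × 80 × (1−f)/f ≈ 4 × 80 × 3.00000 ≈ 960.00 mg.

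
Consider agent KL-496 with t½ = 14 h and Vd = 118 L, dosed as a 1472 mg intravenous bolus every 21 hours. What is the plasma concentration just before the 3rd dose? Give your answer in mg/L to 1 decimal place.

6.0 mg/L

f = (1/2)^(τ/t½) = (1/2)^(21/14) ≈ 0.3536.
C₀ = D/Vd = 1472/118 ≈ 12.475 mg/L.
Before the 3rd dose, 2 doses have been given. Superposition: Cmin = C₀·(f + f²).
≈ 12.475 × (0.3536 + 0.1250) ≈ 12.475 × 0.4786 ≈ 5.971 mg/L.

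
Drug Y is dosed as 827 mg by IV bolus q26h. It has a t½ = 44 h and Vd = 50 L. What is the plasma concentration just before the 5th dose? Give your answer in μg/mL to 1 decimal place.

26.3 μg/mL

f = (1/2)^(τ/t½) = (1/2)^(26/44) ≈ 0.6639.
C₀ = D/Vd = 827/50 ≈ 16.540 μg/mL.
Before the 5th dose, 4 doses have been given. Superposition: Cmin = C₀·(f + f² + … + f^4).
≈ 16.540 × (0.6639 + 0.4408 + 0.2926 + 0.1943) ≈ 16.540 × 1.5916 ≈ 26.325 μg/mL.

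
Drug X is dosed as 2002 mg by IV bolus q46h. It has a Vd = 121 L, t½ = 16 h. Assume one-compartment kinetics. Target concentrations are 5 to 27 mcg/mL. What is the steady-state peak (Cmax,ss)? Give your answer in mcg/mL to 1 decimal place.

19.2 mcg/mL

Over one 46-h interval, 46/16 ≈ 2.875 half-lives elapse, leaving f ≈ 0.1363 of each dose.
At steady state, accumulation factor R = 1/(1 − e^(−kτ)) ≈ 1.1578.
Each bolus raises the concentration by D/Vd = 2002/121 ≈ 16.545 mcg/mL.
Cmax,ss = C₀/(1 − f) ≈ 16.545/0.8637 ≈ 19.156 mcg/mL.
Peak 19.2 mcg/mL vs MTC 27 mcg/mL: below toxic threshold.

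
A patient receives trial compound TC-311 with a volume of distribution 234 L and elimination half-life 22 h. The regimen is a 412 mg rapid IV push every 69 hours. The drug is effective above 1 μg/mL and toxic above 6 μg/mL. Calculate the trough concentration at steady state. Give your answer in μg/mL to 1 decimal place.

0.2 μg/mL

k = ln2/t½ = ln2/22 ≈ 0.031507 h⁻¹; fraction remaining f = e^(−kτ) = e^(−0.031507×69) ≈ 0.1137.
Accumulation ratio R = 1/(1 − f) ≈ 1/0.8863 ≈ 1.1283.
Single-dose peak C₀ = D/Vd = 412/234 ≈ 1.761 μg/mL.
Cmax,ss = C₀/(1 − f) ≈ 1.761/0.8863 ≈ 1.987 μg/mL.
One interval later, Cmin,ss = Cmax,ss·e^(−kτ) ≈ 1.987 × 0.1137 ≈ 0.226 μg/mL.
Trough 0.2 μg/mL vs MEC 1 μg/mL: subtherapeutic.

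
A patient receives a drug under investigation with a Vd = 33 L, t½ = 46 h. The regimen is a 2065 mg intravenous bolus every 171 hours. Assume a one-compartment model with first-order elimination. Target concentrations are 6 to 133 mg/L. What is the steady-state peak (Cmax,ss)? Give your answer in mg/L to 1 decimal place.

67.7 mg/L

k = ln2/t½ = ln2/46 ≈ 0.015068 h⁻¹; fraction remaining f = e^(−kτ) = e^(−0.015068×171) ≈ 0.0760.
At steady state, accumulation factor R = 1/(1 − e^(−kτ)) ≈ 1.0823.
Single-dose peak C₀ = D/Vd = 2065/33 ≈ 62.576 mg/L.
Steady-state peak Cmax,ss = C₀·R ≈ 62.576 × 1.0823 ≈ 67.726 mg/L.
Peak 67.7 mg/L vs MTC 133 mg/L: below toxic threshold.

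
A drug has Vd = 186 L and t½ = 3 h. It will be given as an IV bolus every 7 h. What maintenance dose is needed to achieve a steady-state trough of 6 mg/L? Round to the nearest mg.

τ/t½ = 7/3 ≈ 2.3333, so f = (1/2)^(7/3) ≈ 0.198425.
Cmin,ss = (D/Vd)·f/(1−f), so D = Cmin,ss·Vd·(1−f)/f.
D = 6 × 186 × (1−f)/f ≈ 6 × 186 × 4.03969 ≈ 4508.29 mg.

4508 mg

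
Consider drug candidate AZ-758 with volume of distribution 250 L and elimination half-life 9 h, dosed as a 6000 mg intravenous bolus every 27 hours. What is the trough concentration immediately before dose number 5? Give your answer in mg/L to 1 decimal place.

3.4 mg/L

f = (1/2)^(τ/t½) = (1/2)^(27/9) ≈ 0.1250.
C₀ = D/Vd = 6000/250 ≈ 24.000 mg/L.
Before the 5th dose, 4 doses have been given. Superposition: Cmin = C₀·(f + f² + … + f^4).
≈ 24.000 × (0.1250 + 0.0156 + 0.0020 + 0.0002) ≈ 24.000 × 0.1428 ≈ 3.427 mg/L.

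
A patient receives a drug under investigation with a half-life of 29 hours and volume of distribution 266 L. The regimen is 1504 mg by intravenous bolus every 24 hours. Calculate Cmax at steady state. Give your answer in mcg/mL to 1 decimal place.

13.0 mcg/mL

Over one 24-h interval, 24/29 ≈ 0.82759 half-lives elapse, leaving f ≈ 0.5635 of each dose.
Accumulation ratio R = 1/(1 − f) ≈ 1/0.4365 ≈ 2.2910.
Single-dose peak C₀ = D/Vd = 1504/266 ≈ 5.654 mcg/mL.
Cmax,ss = C₀/(1 − f) ≈ 5.654/0.4365 ≈ 12.953 mcg/mL.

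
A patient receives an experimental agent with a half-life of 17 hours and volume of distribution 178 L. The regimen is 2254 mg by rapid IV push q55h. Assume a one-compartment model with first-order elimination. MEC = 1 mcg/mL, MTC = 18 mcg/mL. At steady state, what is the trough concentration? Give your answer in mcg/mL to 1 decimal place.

1.5 mcg/mL

k = ln2/t½ = ln2/17 ≈ 0.040773 h⁻¹; fraction remaining f = e^(−kτ) = e^(−0.040773×55) ≈ 0.1062.
Each bolus raises the concentration by D/Vd = 2254/178 ≈ 12.663 mcg/mL.
Steady-state trough Cmin,ss = C₀·f/(1−f) ≈ 12.663 × 0.1062/0.8938 ≈ 1.505 mcg/mL.
Trough 1.5 mcg/mL vs MEC 1 mcg/mL: adequate.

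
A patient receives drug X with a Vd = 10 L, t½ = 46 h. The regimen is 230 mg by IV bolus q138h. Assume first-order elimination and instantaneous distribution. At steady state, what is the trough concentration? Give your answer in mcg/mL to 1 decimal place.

The dosing interval is 3 half-lives, so f = 2^(−3) = 0.125.
Accumulation ratio R = 1/(1 − f) = 1/0.875 = 8/7.
Single-dose peak C₀ = D/Vd = 230/10 = 23 mcg/mL.
Steady-state peak Cmax,ss = C₀·R = 23 × 8/7 ≈ 26.286 mcg/mL.
Steady-state trough Cmin,ss = Cmax,ss·f ≈ 26.286 × 0.125 ≈ 3.286 mcg/mL.

3.3 mcg/mL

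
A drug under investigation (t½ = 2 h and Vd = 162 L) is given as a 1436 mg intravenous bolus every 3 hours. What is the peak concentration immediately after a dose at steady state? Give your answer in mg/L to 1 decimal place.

Over one 3-h interval, 3/2 ≈ 1.5 half-lives elapse, leaving f ≈ 0.3536 of each dose.
At steady state, accumulation factor R = 1/(1 − e^(−kτ)) ≈ 1.5470.
Single-dose peak C₀ = D/Vd = 1436/162 ≈ 8.864 mg/L.
Steady-state peak Cmax,ss = C₀·R ≈ 8.864 × 1.5470 ≈ 13.713 mg/L.

13.7 mg/L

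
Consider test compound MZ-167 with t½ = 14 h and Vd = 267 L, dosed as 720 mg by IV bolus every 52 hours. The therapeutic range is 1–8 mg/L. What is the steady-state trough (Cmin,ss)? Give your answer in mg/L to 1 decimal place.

τ/t½ = 52/14 ≈ 3.7143, so fraction remaining f = (1/2)^(52/14) ≈ 0.0762.
At steady state, accumulation factor R = 1/(1 − e^(−kτ)) ≈ 1.0825.
Each bolus raises the concentration by D/Vd = 720/267 ≈ 2.697 mg/L.
Cmax,ss = C₀/(1 − f) ≈ 2.697/0.9238 ≈ 2.919 mg/L.
Steady-state trough Cmin,ss = Cmax,ss·f ≈ 2.919 × 0.0762 ≈ 0.222 mg/L.
Trough 0.2 mg/L vs MEC 1 mg/L: subtherapeutic.

0.2 mg/L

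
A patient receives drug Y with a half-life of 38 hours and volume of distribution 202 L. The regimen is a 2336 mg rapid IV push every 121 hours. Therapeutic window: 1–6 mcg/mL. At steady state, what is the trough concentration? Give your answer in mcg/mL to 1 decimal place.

k = ln2/t½ = ln2/38 ≈ 0.018241 h⁻¹; fraction remaining f = e^(−kτ) = e^(−0.018241×121) ≈ 0.1100.
Each bolus raises the concentration by D/Vd = 2336/202 ≈ 11.564 mcg/mL.
Steady-state trough Cmin,ss = C₀·f/(1−f) ≈ 11.564 × 0.1100/0.8900 ≈ 1.429 mcg/mL.
Trough 1.4 mcg/mL vs MEC 1 mcg/mL: adequate.

1.4 mcg/mL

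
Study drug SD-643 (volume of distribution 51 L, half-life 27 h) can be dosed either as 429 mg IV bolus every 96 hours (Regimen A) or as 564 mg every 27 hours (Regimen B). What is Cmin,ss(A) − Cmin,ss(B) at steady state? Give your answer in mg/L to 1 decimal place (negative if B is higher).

Regimen A: f = (1/2)^(96/27) ≈ 0.0850; Cmin,ss = (429/51)·f/(1−f) ≈ 0.781 mg/L.
Regimen B: f = (1/2)^(27/27) ≈ 0.5000; Cmin,ss = (564/51)·f/(1−f) ≈ 11.059 mg/L.
Difference ≈ 0.781 − 11.059 ≈ -10.278 mg/L.

-10.3 mg/L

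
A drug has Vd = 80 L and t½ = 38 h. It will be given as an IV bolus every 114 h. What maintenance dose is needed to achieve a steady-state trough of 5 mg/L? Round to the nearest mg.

2800 mg

τ/t½ = 114/38 ≈ 3, so f = (1/2)^(114/38) ≈ 0.125000.
Cmin,ss = (D/Vd)·f/(1−f), so D = Cmin,ss·Vd·(1−f)/f.
D = 5 × 80 × (1−f)/f ≈ 5 × 80 × 7.00000 ≈ 2800.00 mg.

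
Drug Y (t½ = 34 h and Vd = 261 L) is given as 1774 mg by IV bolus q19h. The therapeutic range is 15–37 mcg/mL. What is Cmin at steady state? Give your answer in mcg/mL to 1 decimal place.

k = ln2/t½ = ln2/34 ≈ 0.020387 h⁻¹; fraction remaining f = e^(−kτ) = e^(−0.020387×19) ≈ 0.6789.
Each bolus raises the concentration by D/Vd = 1774/261 ≈ 6.797 mcg/mL.
Steady-state trough Cmin,ss = C₀·f/(1−f) ≈ 6.797 × 0.6789/0.3211 ≈ 14.371 mcg/mL.
Trough 14.4 mcg/mL vs MEC 15 mcg/mL: subtherapeutic.

14.4 mcg/mL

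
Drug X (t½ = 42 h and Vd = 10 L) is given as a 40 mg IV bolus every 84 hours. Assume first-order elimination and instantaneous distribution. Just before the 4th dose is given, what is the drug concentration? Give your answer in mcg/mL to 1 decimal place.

f = (1/2)^(τ/t½) = (1/2)^(84/42) ≈ 0.2500.
C₀ = D/Vd = 40/10 ≈ 4.000 mcg/mL.
Before the 4th dose, 3 doses have been given. Superposition: Cmin = C₀·(f + f² + … + f^3).
≈ 4.000 × (0.2500 + 0.0625 + 0.0156) ≈ 4.000 × 0.3281 ≈ 1.312 mcg/mL.

1.3 mcg/mL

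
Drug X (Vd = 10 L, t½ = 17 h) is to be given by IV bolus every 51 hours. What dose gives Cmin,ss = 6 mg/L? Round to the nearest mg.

τ/t½ = 51/17 ≈ 3, so f = (1/2)^(51/17) ≈ 0.125000.
Cmin,ss = (D/Vd)·f/(1−f), so D = Cmin,ss·Vd·(1−f)/f.
D = 6 × 10 × (1−f)/f ≈ 6 × 10 × 7.00000 ≈ 420.00 mg.

420 mg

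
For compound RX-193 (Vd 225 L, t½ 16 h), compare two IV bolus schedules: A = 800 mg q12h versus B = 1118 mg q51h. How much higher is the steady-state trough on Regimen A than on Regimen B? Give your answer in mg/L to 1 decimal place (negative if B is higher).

4.6 mg/L

Regimen A: f = (1/2)^(12/16) ≈ 0.5946; Cmin,ss = (800/225)·f/(1−f) ≈ 5.215 mg/L.
Regimen B: f = (1/2)^(51/16) ≈ 0.1098; Cmin,ss = (1118/225)·f/(1−f) ≈ 0.613 mg/L.
Difference ≈ 5.215 − 0.613 ≈ 4.602 mg/L.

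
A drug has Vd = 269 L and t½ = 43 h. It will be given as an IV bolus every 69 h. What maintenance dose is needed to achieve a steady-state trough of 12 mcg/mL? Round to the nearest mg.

6589 mg

τ/t½ = 69/43 ≈ 1.6047, so f = (1/2)^(69/43) ≈ 0.328815.
Cmin,ss = (D/Vd)·f/(1−f), so D = Cmin,ss·Vd·(1−f)/f.
D = 12 × 269 × (1−f)/f ≈ 12 × 269 × 2.04122 ≈ 6589.06 mg.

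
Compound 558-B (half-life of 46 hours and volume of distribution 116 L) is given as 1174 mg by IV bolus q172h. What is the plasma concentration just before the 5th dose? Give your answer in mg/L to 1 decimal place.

f = (1/2)^(τ/t½) = (1/2)^(172/46) ≈ 0.0749.
C₀ = D/Vd = 1174/116 ≈ 10.121 mg/L.
Before the 5th dose, 4 doses have been given. Superposition: Cmin = C₀·(f + f² + … + f^4).
≈ 10.121 × (0.0749 + 0.0056 + 0.0004 + 0.0000) ≈ 10.121 × 0.0809 ≈ 0.819 mg/L.

0.8 mg/L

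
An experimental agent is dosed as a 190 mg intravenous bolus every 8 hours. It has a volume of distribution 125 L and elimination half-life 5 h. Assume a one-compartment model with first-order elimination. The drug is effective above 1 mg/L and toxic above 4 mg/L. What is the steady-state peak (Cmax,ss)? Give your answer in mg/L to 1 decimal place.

τ/t½ = 8/5 ≈ 1.6, so fraction remaining f = (1/2)^(8/5) ≈ 0.3299.
At steady state, accumulation factor R = 1/(1 − e^(−kτ)) ≈ 1.4923.
Each bolus raises the concentration by D/Vd = 190/125 ≈ 1.520 mg/L.
Steady-state peak Cmax,ss = C₀·R ≈ 1.520 × 1.4923 ≈ 2.268 mg/L.
Peak 2.3 mg/L vs MTC 4 mg/L: below toxic threshold.

2.3 mg/L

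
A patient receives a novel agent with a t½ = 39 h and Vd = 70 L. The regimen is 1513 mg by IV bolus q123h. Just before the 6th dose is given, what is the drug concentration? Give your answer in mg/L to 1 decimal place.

2.7 mg/L

f = (1/2)^(τ/t½) = (1/2)^(123/39) ≈ 0.1124.
C₀ = D/Vd = 1513/70 ≈ 21.614 mg/L.
Before the 6th dose, 5 doses have been given. Superposition: Cmin = C₀·(f + f² + … + f^5).
≈ 21.614 × (0.1124 + 0.0126 + 0.0014 + 0.0002 + 0.0000) ≈ 21.614 × 0.1266 ≈ 2.736 mg/L.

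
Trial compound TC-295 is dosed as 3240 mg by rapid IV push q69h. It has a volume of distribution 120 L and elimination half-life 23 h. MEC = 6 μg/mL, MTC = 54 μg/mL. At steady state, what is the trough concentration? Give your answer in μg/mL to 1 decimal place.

The dosing interval is 3 half-lives, so f = 2^(−3) = 0.125.
At steady state, R = 1/(1 − 0.125) = 8/7.
Single-dose peak C₀ = D/Vd = 3240/120 = 27 μg/mL.
Steady-state peak Cmax,ss = C₀·R = 27 × 8/7 ≈ 30.857 μg/mL.
Steady-state trough Cmin,ss = Cmax,ss·f ≈ 30.857 × 0.125 ≈ 3.857 μg/mL.
Trough 3.9 μg/mL vs MEC 6 μg/mL: subtherapeutic.

3.9 μg/mL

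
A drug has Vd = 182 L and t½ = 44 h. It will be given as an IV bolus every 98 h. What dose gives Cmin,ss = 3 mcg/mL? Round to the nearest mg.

τ/t½ = 98/44 ≈ 2.2273, so f = (1/2)^(98/44) ≈ 0.213562.
Cmin,ss = (D/Vd)·f/(1−f), so D = Cmin,ss·Vd·(1−f)/f.
D = 3 × 182 × (1−f)/f ≈ 3 × 182 × 3.68248 ≈ 2010.63 mg.

2011 mg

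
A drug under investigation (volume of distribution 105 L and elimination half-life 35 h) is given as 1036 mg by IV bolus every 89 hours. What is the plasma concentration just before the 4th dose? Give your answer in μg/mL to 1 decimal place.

f = (1/2)^(τ/t½) = (1/2)^(89/35) ≈ 0.1716.
C₀ = D/Vd = 1036/105 ≈ 9.867 μg/mL.
Before the 4th dose, 3 doses have been given. Superposition: Cmin = C₀·(f + f² + … + f^3).
≈ 9.867 × (0.1716 + 0.0294 + 0.0051) ≈ 9.867 × 0.2061 ≈ 2.034 μg/mL.

2.0 μg/mL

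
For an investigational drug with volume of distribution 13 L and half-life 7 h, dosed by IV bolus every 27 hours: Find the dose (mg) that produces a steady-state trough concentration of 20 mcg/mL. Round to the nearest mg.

3508 mg

τ/t½ = 27/7 ≈ 3.8571, so f = (1/2)^(27/7) ≈ 0.069006.
Cmin,ss = (D/Vd)·f/(1−f), so D = Cmin,ss·Vd·(1−f)/f.
D = 20 × 13 × (1−f)/f ≈ 20 × 13 × 13.49149 ≈ 3507.79 mg.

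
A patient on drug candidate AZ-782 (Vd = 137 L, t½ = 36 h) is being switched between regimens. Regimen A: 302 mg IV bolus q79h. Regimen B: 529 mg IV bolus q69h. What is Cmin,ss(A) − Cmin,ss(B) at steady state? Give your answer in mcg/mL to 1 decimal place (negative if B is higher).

-0.8 mcg/mL

Regimen A: f = (1/2)^(79/36) ≈ 0.2185; Cmin,ss = (302/137)·f/(1−f) ≈ 0.616 mcg/mL.
Regimen B: f = (1/2)^(69/36) ≈ 0.2649; Cmin,ss = (529/137)·f/(1−f) ≈ 1.391 mcg/mL.
Difference ≈ 0.616 − 1.391 ≈ -0.775 mcg/mL.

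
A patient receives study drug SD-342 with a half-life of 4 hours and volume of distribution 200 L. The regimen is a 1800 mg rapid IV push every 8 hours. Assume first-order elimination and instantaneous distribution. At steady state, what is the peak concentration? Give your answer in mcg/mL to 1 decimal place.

The dosing interval is 2 half-lives, so f = 2^(−2) = 0.25.
At steady state, R = 1/(1 − 0.25) = 4/3.
Single-dose peak C₀ = D/Vd = 1800/200 = 9 mcg/mL.
Steady-state peak Cmax,ss = C₀·R = 9 × 4/3 ≈ 12.000 mcg/mL.

12.0 mcg/mL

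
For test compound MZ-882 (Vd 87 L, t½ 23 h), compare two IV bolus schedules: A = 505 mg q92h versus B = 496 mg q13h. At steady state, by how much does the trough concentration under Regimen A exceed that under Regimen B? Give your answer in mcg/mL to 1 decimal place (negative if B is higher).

Regimen A: f = (1/2)^(92/23) ≈ 0.0625; Cmin,ss = (505/87)·f/(1−f) ≈ 0.387 mcg/mL.
Regimen B: f = (1/2)^(13/23) ≈ 0.6759; Cmin,ss = (496/87)·f/(1−f) ≈ 11.890 mcg/mL.
Difference ≈ 0.387 − 11.890 ≈ -11.503 mcg/mL.

-11.5 mcg/mL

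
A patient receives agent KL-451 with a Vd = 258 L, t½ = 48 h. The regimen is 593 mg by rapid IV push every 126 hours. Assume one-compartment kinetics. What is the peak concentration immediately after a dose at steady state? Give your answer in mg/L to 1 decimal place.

2.7 mg/L

k = ln2/t½ = ln2/48 ≈ 0.014441 h⁻¹; fraction remaining f = e^(−kτ) = e^(−0.014441×126) ≈ 0.1621.
At steady state, accumulation factor R = 1/(1 − e^(−kτ)) ≈ 1.1935.
Single-dose peak C₀ = D/Vd = 593/258 ≈ 2.298 mg/L.
Steady-state peak Cmax,ss = C₀·R ≈ 2.298 × 1.1935 ≈ 2.743 mg/L.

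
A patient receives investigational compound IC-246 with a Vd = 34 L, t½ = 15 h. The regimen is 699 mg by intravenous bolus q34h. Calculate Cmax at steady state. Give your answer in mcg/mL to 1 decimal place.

k = ln2/t½ = ln2/15 ≈ 0.046210 h⁻¹; fraction remaining f = e^(−kτ) = e^(−0.046210×34) ≈ 0.2078.
Accumulation ratio R = 1/(1 − f) ≈ 1/0.7922 ≈ 1.2623.
Single-dose peak C₀ = D/Vd = 699/34 ≈ 20.559 mcg/mL.
Cmax,ss = C₀/(1 − f) ≈ 20.559/0.7922 ≈ 25.952 mcg/mL.

26.0 mcg/mL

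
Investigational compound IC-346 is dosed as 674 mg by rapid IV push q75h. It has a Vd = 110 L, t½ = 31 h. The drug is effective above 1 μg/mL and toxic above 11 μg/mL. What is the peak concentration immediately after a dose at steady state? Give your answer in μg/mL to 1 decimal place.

k = ln2/t½ = ln2/31 ≈ 0.022360 h⁻¹; fraction remaining f = e^(−kτ) = e^(−0.022360×75) ≈ 0.1869.
At steady state, accumulation factor R = 1/(1 − e^(−kτ)) ≈ 1.2299.
Single-dose peak C₀ = D/Vd = 674/110 ≈ 6.127 μg/mL.
Steady-state peak Cmax,ss = C₀·R ≈ 6.127 × 1.2299 ≈ 7.536 μg/mL.
Peak 7.5 μg/mL vs MTC 11 μg/mL: below toxic threshold.

7.5 μg/mL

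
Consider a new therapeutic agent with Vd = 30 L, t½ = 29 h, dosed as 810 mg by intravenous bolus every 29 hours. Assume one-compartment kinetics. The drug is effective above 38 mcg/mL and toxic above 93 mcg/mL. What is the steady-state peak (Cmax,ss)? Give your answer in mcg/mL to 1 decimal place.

τ = 29 h = 1 half-life, so f = (1/2)^1 = 0.5.
At steady state, R = 1/(1 − 0.5) = 2/1.
Single-dose peak C₀ = D/Vd = 810/30 = 27 mcg/mL.
Steady-state peak Cmax,ss = C₀·R = 27 × 2/1 ≈ 54.000 mcg/mL.
Peak 54.0 mcg/mL vs MTC 93 mcg/mL: below toxic threshold.

54.0 mcg/mL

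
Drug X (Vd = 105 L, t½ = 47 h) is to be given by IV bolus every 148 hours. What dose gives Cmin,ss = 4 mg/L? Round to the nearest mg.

τ/t½ = 148/47 ≈ 3.1489, so f = (1/2)^(148/47) ≈ 0.112739.
Cmin,ss = (D/Vd)·f/(1−f), so D = Cmin,ss·Vd·(1−f)/f.
D = 4 × 105 × (1−f)/f ≈ 4 × 105 × 7.87004 ≈ 3305.42 mg.

3305 mg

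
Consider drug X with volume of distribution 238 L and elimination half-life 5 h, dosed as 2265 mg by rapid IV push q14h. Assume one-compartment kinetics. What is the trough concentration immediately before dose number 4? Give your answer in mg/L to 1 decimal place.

1.6 mg/L

f = (1/2)^(τ/t½) = (1/2)^(14/5) ≈ 0.1436.
C₀ = D/Vd = 2265/238 ≈ 9.517 mg/L.
Before the 4th dose, 3 doses have been given. Superposition: Cmin = C₀·(f + f² + … + f^3).
≈ 9.517 × (0.1436 + 0.0206 + 0.0030) ≈ 9.517 × 0.1672 ≈ 1.591 mg/L.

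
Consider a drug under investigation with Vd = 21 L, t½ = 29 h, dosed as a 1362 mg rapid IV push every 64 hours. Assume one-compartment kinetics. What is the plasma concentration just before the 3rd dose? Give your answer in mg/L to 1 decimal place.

17.1 mg/L

f = (1/2)^(τ/t½) = (1/2)^(64/29) ≈ 0.2166.
C₀ = D/Vd = 1362/21 ≈ 64.857 mg/L.
Before the 3rd dose, 2 doses have been given. Superposition: Cmin = C₀·(f + f²).
≈ 64.857 × (0.2166 + 0.0469) ≈ 64.857 × 0.2635 ≈ 17.090 mg/L.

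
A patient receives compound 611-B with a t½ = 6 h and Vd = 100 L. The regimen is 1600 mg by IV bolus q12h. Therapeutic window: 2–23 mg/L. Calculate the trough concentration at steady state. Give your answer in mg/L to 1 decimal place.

τ = 12 h = 2 half-lives, so f = (1/2)^2 = 0.25.
Accumulation ratio R = 1/(1 − f) = 1/0.75 = 4/3.
Single-dose peak C₀ = D/Vd = 1600/100 = 16 mg/L.
Steady-state peak Cmax,ss = C₀·R = 16 × 4/3 ≈ 21.333 mg/L.
Steady-state trough Cmin,ss = Cmax,ss·f ≈ 21.333 × 0.25 ≈ 5.333 mg/L.
Trough 5.3 mg/L vs MEC 2 mg/L: adequate.

5.3 mg/L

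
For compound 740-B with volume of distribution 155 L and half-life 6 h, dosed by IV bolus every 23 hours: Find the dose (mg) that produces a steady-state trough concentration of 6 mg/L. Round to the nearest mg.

12327 mg

τ/t½ = 23/6 ≈ 3.8333, so f = (1/2)^(23/6) ≈ 0.070154.
Cmin,ss = (D/Vd)·f/(1−f), so D = Cmin,ss·Vd·(1−f)/f.
D = 6 × 155 × (1−f)/f ≈ 6 × 155 × 13.25435 ≈ 12326.55 mg.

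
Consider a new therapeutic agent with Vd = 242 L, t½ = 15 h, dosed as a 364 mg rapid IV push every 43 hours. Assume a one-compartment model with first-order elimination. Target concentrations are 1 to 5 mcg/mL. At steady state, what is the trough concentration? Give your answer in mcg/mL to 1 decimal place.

0.2 mcg/mL

k = ln2/t½ = ln2/15 ≈ 0.046210 h⁻¹; fraction remaining f = e^(−kτ) = e^(−0.046210×43) ≈ 0.1371.
Single-dose peak C₀ = D/Vd = 364/242 ≈ 1.504 mcg/mL.
Steady-state trough Cmin,ss = C₀·f/(1−f) ≈ 1.504 × 0.1371/0.8629 ≈ 0.239 mcg/mL.
Trough 0.2 mcg/mL vs MEC 1 mcg/mL: subtherapeutic.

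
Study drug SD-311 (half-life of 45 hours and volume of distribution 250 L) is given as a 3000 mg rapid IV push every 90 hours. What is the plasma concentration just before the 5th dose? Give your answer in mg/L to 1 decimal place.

4.0 mg/L

f = (1/2)^(τ/t½) = (1/2)^(90/45) ≈ 0.2500.
C₀ = D/Vd = 3000/250 ≈ 12.000 mg/L.
Before the 5th dose, 4 doses have been given. Superposition: Cmin = C₀·(f + f² + … + f^4).
≈ 12.000 × (0.2500 + 0.0625 + 0.0156 + 0.0039) ≈ 12.000 × 0.3320 ≈ 3.984 mg/L.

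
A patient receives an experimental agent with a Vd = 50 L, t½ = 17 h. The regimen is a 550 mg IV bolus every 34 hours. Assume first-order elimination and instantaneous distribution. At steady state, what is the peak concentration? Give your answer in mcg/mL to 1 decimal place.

τ = 34 h = 2 half-lives, so f = (1/2)^2 = 0.25.
At steady state, R = 1/(1 − 0.25) = 4/3.
Single-dose peak C₀ = D/Vd = 550/50 = 11 mcg/mL.
Steady-state peak Cmax,ss = C₀·R = 11 × 4/3 ≈ 14.667 mcg/mL.

14.7 mcg/mL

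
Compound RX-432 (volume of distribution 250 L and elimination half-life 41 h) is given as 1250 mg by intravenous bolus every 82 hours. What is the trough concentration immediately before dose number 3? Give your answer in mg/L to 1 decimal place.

1.6 mg/L

f = (1/2)^(τ/t½) = (1/2)^(82/41) ≈ 0.2500.
C₀ = D/Vd = 1250/250 ≈ 5.000 mg/L.
Before the 3rd dose, 2 doses have been given. Superposition: Cmin = C₀·(f + f²).
≈ 5.000 × (0.2500 + 0.0625) ≈ 5.000 × 0.3125 ≈ 1.562 mg/L.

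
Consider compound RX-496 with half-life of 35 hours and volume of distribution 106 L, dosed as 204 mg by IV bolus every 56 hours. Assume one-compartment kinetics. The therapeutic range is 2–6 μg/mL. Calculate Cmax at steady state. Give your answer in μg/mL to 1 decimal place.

k = ln2/t½ = ln2/35 ≈ 0.019804 h⁻¹; fraction remaining f = e^(−kτ) = e^(−0.019804×56) ≈ 0.3299.
Accumulation ratio R = 1/(1 − f) ≈ 1/0.6701 ≈ 1.4923.
Each bolus raises the concentration by D/Vd = 204/106 ≈ 1.925 μg/mL.
Steady-state peak Cmax,ss = C₀·R ≈ 1.925 × 1.4923 ≈ 2.873 μg/mL.
Peak 2.9 μg/mL vs MTC 6 μg/mL: below toxic threshold.

2.9 μg/mL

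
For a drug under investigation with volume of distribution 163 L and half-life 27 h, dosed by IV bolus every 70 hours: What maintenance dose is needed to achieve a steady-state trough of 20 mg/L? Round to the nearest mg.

τ/t½ = 70/27 ≈ 2.5926, so f = (1/2)^(70/27) ≈ 0.165788.
Cmin,ss = (D/Vd)·f/(1−f), so D = Cmin,ss·Vd·(1−f)/f.
D = 20 × 163 × (1−f)/f ≈ 20 × 163 × 5.03180 ≈ 16403.67 mg.

16404 mg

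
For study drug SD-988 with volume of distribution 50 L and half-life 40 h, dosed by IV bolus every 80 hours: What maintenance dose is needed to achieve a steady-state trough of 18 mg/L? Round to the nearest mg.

τ/t½ = 80/40 ≈ 2, so f = (1/2)^(80/40) ≈ 0.250000.
Cmin,ss = (D/Vd)·f/(1−f), so D = Cmin,ss·Vd·(1−f)/f.
D = 18 × 50 × (1−f)/f ≈ 18 × 50 × 3.00000 ≈ 2700.00 mg.

2700 mg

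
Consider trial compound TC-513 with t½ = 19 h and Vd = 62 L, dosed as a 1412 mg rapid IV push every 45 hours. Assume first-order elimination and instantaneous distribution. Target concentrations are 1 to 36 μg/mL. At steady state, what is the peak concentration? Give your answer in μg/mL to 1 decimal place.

Over one 45-h interval, 45/19 ≈ 2.3684 half-lives elapse, leaving f ≈ 0.1937 of each dose.
At steady state, accumulation factor R = 1/(1 − e^(−kτ)) ≈ 1.2402.
Single-dose peak C₀ = D/Vd = 1412/62 ≈ 22.774 μg/mL.
Cmax,ss = C₀/(1 − f) ≈ 22.774/0.8063 ≈ 28.245 μg/mL.
Peak 28.2 μg/mL vs MTC 36 μg/mL: below toxic threshold.

28.2 μg/mL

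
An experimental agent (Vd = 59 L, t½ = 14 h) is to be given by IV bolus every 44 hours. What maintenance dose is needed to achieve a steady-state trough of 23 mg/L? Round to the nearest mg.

10629 mg

τ/t½ = 44/14 ≈ 3.1429, so f = (1/2)^(44/14) ≈ 0.113215.
Cmin,ss = (D/Vd)·f/(1−f), so D = Cmin,ss·Vd·(1−f)/f.
D = 23 × 59 × (1−f)/f ≈ 23 × 59 × 7.83275 ≈ 10629.04 mg.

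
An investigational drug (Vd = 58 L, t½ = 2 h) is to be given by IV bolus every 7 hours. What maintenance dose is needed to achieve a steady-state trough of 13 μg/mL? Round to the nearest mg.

7777 mg

τ/t½ = 7/2 ≈ 3.5, so f = (1/2)^(7/2) ≈ 0.088388.
Cmin,ss = (D/Vd)·f/(1−f), so D = Cmin,ss·Vd·(1−f)/f.
D = 13 × 58 × (1−f)/f ≈ 13 × 58 × 10.31375 ≈ 7776.57 mg.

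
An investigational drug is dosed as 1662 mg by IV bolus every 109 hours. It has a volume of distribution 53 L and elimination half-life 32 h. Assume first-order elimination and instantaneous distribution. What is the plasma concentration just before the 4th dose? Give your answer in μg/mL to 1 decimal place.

f = (1/2)^(τ/t½) = (1/2)^(109/32) ≈ 0.0943.
C₀ = D/Vd = 1662/53 ≈ 31.358 μg/mL.
Before the 4th dose, 3 doses have been given. Superposition: Cmin = C₀·(f + f² + … + f^3).
≈ 31.358 × (0.0943 + 0.0089 + 0.0008) ≈ 31.358 × 0.1040 ≈ 3.261 μg/mL.

3.3 μg/mL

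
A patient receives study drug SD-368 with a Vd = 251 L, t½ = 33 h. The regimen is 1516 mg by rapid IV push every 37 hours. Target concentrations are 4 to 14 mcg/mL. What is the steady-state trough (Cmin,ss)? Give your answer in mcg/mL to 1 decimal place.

Over one 37-h interval, 37/33 ≈ 1.1212 half-lives elapse, leaving f ≈ 0.4597 of each dose.
Accumulation ratio R = 1/(1 − f) ≈ 1/0.5403 ≈ 1.8508.
Single-dose peak C₀ = D/Vd = 1516/251 ≈ 6.040 mcg/mL.
Cmax,ss = C₀/(1 − f) ≈ 6.040/0.5403 ≈ 11.179 mcg/mL.
One interval later, Cmin,ss = Cmax,ss·e^(−kτ) ≈ 11.179 × 0.4597 ≈ 5.139 mcg/mL.
Trough 5.1 mcg/mL vs MEC 4 mcg/mL: adequate.

5.1 mcg/mL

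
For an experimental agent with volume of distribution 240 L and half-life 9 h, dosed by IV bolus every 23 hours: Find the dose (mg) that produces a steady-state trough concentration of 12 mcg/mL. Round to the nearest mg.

τ/t½ = 23/9 ≈ 2.5556, so f = (1/2)^(23/9) ≈ 0.170099.
Cmin,ss = (D/Vd)·f/(1−f), so D = Cmin,ss·Vd·(1−f)/f.
D = 12 × 240 × (1−f)/f ≈ 12 × 240 × 4.87893 ≈ 14051.32 mg.

14051 mg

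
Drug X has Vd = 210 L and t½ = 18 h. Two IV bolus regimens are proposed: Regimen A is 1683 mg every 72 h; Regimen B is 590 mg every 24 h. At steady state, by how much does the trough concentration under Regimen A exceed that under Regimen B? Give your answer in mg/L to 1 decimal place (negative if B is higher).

Regimen A: f = (1/2)^(72/18) ≈ 0.0625; Cmin,ss = (1683/210)·f/(1−f) ≈ 0.534 mg/L.
Regimen B: f = (1/2)^(24/18) ≈ 0.3969; Cmin,ss = (590/210)·f/(1−f) ≈ 1.849 mg/L.
Difference ≈ 0.534 − 1.849 ≈ -1.315 mg/L.

-1.3 mg/L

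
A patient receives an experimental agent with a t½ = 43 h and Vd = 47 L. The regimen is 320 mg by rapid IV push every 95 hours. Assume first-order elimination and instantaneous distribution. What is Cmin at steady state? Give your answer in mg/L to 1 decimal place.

Over one 95-h interval, 95/43 ≈ 2.2093 half-lives elapse, leaving f ≈ 0.2162 of each dose.
At steady state, accumulation factor R = 1/(1 − e^(−kτ)) ≈ 1.2758.
Each bolus raises the concentration by D/Vd = 320/47 ≈ 6.809 mg/L.
Steady-state peak Cmax,ss = C₀·R ≈ 6.809 × 1.2758 ≈ 8.687 mg/L.
Steady-state trough Cmin,ss = Cmax,ss·f ≈ 8.687 × 0.2162 ≈ 1.878 mg/L.

1.9 mg/L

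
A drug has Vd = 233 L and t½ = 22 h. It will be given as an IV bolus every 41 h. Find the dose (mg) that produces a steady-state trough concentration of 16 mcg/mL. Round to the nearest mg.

9839 mg

τ/t½ = 41/22 ≈ 1.8636, so f = (1/2)^(41/22) ≈ 0.274783.
Cmin,ss = (D/Vd)·f/(1−f), so D = Cmin,ss·Vd·(1−f)/f.
D = 16 × 233 × (1−f)/f ≈ 16 × 233 × 2.63924 ≈ 9839.09 mg.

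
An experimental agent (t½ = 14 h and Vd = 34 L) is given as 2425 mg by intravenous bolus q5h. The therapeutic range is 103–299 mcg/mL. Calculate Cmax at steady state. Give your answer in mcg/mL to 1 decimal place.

k = ln2/t½ = ln2/14 ≈ 0.049511 h⁻¹; fraction remaining f = e^(−kτ) = e^(−0.049511×5) ≈ 0.7807.
Accumulation ratio R = 1/(1 − f) ≈ 1/0.2193 ≈ 4.5600.
Single-dose peak C₀ = D/Vd = 2425/34 ≈ 71.324 mcg/mL.
Steady-state peak Cmax,ss = C₀·R ≈ 71.324 × 4.5600 ≈ 325.237 mcg/mL.
Peak 325.2 mcg/mL vs MTC 299 mcg/mL: exceeds toxic threshold.

325.2 mcg/mL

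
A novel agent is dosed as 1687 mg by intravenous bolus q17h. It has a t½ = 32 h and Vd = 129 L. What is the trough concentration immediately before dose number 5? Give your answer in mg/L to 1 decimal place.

f = (1/2)^(τ/t½) = (1/2)^(17/32) ≈ 0.6920.
C₀ = D/Vd = 1687/129 ≈ 13.078 mg/L.
Before the 5th dose, 4 doses have been given. Superposition: Cmin = C₀·(f + f² + … + f^4).
≈ 13.078 × (0.6920 + 0.4789 + 0.3314 + 0.2293) ≈ 13.078 × 1.7316 ≈ 22.646 mg/L.

22.6 mg/L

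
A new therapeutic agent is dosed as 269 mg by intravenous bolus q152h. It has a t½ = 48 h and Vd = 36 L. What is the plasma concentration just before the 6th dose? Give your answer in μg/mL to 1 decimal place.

0.9 μg/mL

f = (1/2)^(τ/t½) = (1/2)^(152/48) ≈ 0.1114.
C₀ = D/Vd = 269/36 ≈ 7.472 μg/mL.
Before the 6th dose, 5 doses have been given. Superposition: Cmin = C₀·(f + f² + … + f^5).
≈ 7.472 × (0.1114 + 0.0124 + 0.0014 + 0.0002 + 0.0000) ≈ 7.472 × 0.1254 ≈ 0.937 μg/mL.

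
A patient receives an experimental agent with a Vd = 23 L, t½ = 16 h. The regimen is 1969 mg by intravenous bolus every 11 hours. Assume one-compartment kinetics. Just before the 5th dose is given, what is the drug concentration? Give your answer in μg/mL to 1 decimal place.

119.4 μg/mL

f = (1/2)^(τ/t½) = (1/2)^(11/16) ≈ 0.6209.
C₀ = D/Vd = 1969/23 ≈ 85.609 μg/mL.
Before the 5th dose, 4 doses have been given. Superposition: Cmin = C₀·(f + f² + … + f^4).
≈ 85.609 × (0.6209 + 0.3855 + 0.2394 + 0.1486) ≈ 85.609 × 1.3944 ≈ 119.373 μg/mL.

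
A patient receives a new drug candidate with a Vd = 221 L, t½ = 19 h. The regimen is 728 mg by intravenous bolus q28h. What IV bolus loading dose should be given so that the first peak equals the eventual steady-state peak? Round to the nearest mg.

f = (1/2)^(28/19) ≈ 0.360062; accumulation ratio R = 1/(1−f) ≈ 1.56265.
Loading dose to hit Cmax,ss on first dose: D_load = D_maint·R ≈ 728 × 1.56265 ≈ 1137.61 mg.

1138 mg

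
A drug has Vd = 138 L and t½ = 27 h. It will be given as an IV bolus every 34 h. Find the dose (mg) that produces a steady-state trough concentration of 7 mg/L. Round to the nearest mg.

1346 mg

τ/t½ = 34/27 ≈ 1.2593, so f = (1/2)^(34/27) ≈ 0.417758.
Cmin,ss = (D/Vd)·f/(1−f), so D = Cmin,ss·Vd·(1−f)/f.
D = 7 × 138 × (1−f)/f ≈ 7 × 138 × 1.39373 ≈ 1346.34 mg.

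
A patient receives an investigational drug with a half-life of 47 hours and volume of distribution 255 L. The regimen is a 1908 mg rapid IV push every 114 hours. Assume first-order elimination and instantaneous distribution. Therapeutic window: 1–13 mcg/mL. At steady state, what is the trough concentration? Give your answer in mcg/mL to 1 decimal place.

1.7 mcg/mL

k = ln2/t½ = ln2/47 ≈ 0.014748 h⁻¹; fraction remaining f = e^(−kτ) = e^(−0.014748×114) ≈ 0.1861.
Single-dose peak C₀ = D/Vd = 1908/255 ≈ 7.482 mcg/mL.
Steady-state trough Cmin,ss = C₀·f/(1−f) ≈ 7.482 × 0.1861/0.8139 ≈ 1.711 mcg/mL.
Trough 1.7 mcg/mL vs MEC 1 mcg/mL: adequate.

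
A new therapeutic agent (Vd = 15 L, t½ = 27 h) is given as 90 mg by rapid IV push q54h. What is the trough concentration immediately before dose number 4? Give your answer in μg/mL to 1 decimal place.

2.0 μg/mL

f = (1/2)^(τ/t½) = (1/2)^(54/27) ≈ 0.2500.
C₀ = D/Vd = 90/15 ≈ 6.000 μg/mL.
Before the 4th dose, 3 doses have been given. Superposition: Cmin = C₀·(f + f² + … + f^3).
≈ 6.000 × (0.2500 + 0.0625 + 0.0156) ≈ 6.000 × 0.3281 ≈ 1.969 μg/mL.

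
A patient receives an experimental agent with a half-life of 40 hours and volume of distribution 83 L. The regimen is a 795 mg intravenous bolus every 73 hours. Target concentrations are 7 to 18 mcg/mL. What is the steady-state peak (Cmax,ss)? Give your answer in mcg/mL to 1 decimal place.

13.3 mcg/mL

k = ln2/t½ = ln2/40 ≈ 0.017329 h⁻¹; fraction remaining f = e^(−kτ) = e^(−0.017329×73) ≈ 0.2822.
Accumulation ratio R = 1/(1 − f) ≈ 1/0.7178 ≈ 1.3931.
Each bolus raises the concentration by D/Vd = 795/83 ≈ 9.578 mcg/mL.
Steady-state peak Cmax,ss = C₀·R ≈ 9.578 × 1.3931 ≈ 13.343 mcg/mL.
Peak 13.3 mcg/mL vs MTC 18 mcg/mL: below toxic threshold.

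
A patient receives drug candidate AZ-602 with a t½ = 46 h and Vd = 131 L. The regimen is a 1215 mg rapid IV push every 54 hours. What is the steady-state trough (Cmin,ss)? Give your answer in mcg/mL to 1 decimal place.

7.4 mcg/mL

Over one 54-h interval, 54/46 ≈ 1.1739 half-lives elapse, leaving f ≈ 0.4432 of each dose.
Each bolus raises the concentration by D/Vd = 1215/131 ≈ 9.275 mcg/mL.
Steady-state trough Cmin,ss = C₀·f/(1−f) ≈ 9.275 × 0.4432/0.5568 ≈ 7.383 mcg/mL.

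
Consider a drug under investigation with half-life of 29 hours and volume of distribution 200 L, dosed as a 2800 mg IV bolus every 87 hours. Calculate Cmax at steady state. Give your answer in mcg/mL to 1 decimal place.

16.0 mcg/mL

τ = 87 h = 3 half-lives, so f = (1/2)^3 = 0.125.
Accumulation ratio R = 1/(1 − f) = 1/0.875 = 8/7.
Single-dose peak C₀ = D/Vd = 2800/200 = 14 mcg/mL.
Steady-state peak Cmax,ss = C₀·R = 14 × 8/7 ≈ 16.000 mcg/mL.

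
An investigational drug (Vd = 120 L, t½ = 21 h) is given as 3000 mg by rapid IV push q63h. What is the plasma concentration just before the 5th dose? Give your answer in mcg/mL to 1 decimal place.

3.6 mcg/mL

f = (1/2)^(τ/t½) = (1/2)^(63/21) ≈ 0.1250.
C₀ = D/Vd = 3000/120 ≈ 25.000 mcg/mL.
Before the 5th dose, 4 doses have been given. Superposition: Cmin = C₀·(f + f² + … + f^4).
≈ 25.000 × (0.1250 + 0.0156 + 0.0020 + 0.0002) ≈ 25.000 × 0.1428 ≈ 3.570 mcg/mL.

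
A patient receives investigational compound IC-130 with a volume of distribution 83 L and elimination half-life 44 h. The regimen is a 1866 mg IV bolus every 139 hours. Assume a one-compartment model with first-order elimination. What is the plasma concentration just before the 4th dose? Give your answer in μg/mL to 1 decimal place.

f = (1/2)^(τ/t½) = (1/2)^(139/44) ≈ 0.1119.
C₀ = D/Vd = 1866/83 ≈ 22.482 μg/mL.
Before the 4th dose, 3 doses have been given. Superposition: Cmin = C₀·(f + f² + … + f^3).
≈ 22.482 × (0.1119 + 0.0125 + 0.0014) ≈ 22.482 × 0.1258 ≈ 2.828 μg/mL.

2.8 μg/mL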